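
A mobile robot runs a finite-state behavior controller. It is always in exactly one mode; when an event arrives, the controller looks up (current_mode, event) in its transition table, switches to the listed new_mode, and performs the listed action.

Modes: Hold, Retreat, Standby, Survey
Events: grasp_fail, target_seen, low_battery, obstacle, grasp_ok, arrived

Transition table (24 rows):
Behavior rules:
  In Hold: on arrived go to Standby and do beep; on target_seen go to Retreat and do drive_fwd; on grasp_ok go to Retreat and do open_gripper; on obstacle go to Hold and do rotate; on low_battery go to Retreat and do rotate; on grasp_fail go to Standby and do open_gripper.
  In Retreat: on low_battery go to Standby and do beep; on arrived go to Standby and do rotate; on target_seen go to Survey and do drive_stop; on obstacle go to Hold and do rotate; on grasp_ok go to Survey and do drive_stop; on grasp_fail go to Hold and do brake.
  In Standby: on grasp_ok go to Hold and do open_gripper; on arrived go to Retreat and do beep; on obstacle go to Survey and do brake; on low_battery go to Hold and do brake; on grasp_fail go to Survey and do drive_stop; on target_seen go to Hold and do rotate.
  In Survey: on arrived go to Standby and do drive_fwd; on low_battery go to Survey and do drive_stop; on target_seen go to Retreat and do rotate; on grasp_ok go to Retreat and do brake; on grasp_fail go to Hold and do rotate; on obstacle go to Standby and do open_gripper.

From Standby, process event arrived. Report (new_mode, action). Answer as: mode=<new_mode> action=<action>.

current mode = Standby; filter table to that mode:
  (Standby, grasp_ok) → (Hold, open_gripper)
  (Standby, arrived) → (Retreat, beep)  ← event matches
  (Standby, obstacle) → (Survey, brake)
  (Standby, low_battery) → (Hold, brake)
  (Standby, grasp_fail) → (Survey, drive_stop)
  (Standby, target_seen) → (Hold, rotate)
event = arrived selects (Retreat, beep)

mode=Retreat action=beep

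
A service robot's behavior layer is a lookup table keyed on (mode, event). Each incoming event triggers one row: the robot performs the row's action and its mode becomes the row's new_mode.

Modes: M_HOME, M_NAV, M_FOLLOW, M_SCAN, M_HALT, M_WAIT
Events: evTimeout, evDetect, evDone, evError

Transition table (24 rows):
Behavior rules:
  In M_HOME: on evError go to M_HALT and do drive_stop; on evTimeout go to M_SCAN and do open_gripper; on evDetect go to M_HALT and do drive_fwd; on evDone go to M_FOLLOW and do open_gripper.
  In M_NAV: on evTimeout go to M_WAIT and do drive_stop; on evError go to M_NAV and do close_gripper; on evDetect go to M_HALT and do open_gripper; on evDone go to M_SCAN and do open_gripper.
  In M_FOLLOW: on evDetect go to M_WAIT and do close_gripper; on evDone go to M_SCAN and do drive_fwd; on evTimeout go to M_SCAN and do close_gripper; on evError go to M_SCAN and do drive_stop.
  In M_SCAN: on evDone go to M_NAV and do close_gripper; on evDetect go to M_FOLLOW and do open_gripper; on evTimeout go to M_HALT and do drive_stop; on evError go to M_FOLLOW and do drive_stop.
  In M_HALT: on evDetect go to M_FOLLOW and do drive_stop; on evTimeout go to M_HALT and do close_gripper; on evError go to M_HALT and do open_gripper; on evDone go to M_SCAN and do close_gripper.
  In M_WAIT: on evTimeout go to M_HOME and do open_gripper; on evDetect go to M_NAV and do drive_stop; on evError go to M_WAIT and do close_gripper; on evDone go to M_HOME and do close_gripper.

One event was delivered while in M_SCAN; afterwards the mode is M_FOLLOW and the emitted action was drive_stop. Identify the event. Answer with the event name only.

try evTimeout: (M_SCAN, evTimeout) → (M_HALT, drive_stop)
try evDetect: (M_SCAN, evDetect) → (M_FOLLOW, open_gripper)
try evDone: (M_SCAN, evDone) → (M_NAV, close_gripper)
try evError: (M_SCAN, evError) → (M_FOLLOW, drive_stop)  ← matches

evError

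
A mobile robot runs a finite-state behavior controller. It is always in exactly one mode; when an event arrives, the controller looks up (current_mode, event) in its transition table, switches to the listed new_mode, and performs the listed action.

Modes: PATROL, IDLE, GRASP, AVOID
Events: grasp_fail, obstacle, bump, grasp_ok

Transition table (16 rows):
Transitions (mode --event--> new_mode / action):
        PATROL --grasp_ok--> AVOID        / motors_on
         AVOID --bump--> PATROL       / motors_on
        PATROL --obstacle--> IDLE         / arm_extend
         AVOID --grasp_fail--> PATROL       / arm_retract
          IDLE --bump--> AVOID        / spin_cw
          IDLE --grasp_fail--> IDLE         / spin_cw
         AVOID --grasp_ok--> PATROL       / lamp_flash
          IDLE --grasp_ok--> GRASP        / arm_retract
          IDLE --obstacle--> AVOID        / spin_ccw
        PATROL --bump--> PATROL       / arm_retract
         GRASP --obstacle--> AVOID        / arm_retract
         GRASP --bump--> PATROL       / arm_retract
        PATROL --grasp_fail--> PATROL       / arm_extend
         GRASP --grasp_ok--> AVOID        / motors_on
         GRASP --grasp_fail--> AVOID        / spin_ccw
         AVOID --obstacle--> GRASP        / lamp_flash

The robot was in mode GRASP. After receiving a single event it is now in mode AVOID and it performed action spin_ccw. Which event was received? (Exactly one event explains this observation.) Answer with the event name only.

try grasp_fail: (GRASP, grasp_fail) → (AVOID, spin_ccw)  ← matches
try obstacle: (GRASP, obstacle) → (AVOID, arm_retract)
try bump: (GRASP, bump) → (PATROL, arm_retract)
try grasp_ok: (GRASP, grasp_ok) → (AVOID, motors_on)

grasp_fail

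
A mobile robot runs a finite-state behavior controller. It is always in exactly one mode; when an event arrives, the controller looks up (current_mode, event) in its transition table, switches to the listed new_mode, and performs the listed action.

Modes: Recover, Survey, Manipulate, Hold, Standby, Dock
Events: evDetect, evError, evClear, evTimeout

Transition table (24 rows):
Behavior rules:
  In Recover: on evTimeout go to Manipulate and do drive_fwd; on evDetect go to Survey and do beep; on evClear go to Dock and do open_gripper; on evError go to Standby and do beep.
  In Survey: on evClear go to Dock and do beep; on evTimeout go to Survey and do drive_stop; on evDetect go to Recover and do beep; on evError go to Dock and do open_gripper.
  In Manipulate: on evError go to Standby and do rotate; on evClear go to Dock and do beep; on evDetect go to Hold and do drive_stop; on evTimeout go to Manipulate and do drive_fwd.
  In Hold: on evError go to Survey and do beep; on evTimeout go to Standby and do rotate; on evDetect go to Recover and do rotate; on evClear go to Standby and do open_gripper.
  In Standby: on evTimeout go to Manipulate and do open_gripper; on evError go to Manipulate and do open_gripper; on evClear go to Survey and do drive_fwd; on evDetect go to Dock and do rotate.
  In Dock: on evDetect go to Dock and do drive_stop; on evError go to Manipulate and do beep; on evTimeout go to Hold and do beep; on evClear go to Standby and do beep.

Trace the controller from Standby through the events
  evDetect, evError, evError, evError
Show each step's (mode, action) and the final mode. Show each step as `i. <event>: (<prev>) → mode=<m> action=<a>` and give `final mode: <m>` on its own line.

final mode: Manipulate

1. evDetect: (Standby) → mode=Dock action=rotate
2. evError: (Dock) → mode=Manipulate action=beep
3. evError: (Manipulate) → mode=Standby action=rotate
4. evError: (Standby) → mode=Manipulate action=open_gripper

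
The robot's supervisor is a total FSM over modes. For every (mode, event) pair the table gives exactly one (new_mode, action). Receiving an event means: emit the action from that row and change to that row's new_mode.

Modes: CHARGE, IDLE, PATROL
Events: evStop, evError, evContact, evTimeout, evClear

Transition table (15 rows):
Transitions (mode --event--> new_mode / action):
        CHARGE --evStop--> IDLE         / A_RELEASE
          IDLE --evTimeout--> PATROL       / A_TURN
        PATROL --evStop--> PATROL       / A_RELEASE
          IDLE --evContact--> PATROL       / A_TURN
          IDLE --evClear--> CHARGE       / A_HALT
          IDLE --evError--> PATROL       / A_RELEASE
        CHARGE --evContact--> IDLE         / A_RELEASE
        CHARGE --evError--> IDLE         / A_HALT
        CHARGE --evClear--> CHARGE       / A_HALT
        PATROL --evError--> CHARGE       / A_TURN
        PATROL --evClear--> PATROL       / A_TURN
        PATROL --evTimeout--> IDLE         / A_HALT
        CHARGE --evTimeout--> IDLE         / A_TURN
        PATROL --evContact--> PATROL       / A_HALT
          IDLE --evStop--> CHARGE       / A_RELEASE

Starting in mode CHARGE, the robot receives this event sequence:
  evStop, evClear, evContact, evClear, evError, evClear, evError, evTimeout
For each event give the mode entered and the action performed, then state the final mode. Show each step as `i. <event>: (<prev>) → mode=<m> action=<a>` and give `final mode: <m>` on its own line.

1. evStop: (CHARGE) → mode=IDLE action=A_RELEASE
2. evClear: (IDLE) → mode=CHARGE action=A_HALT
3. evContact: (CHARGE) → mode=IDLE action=A_RELEASE
4. evClear: (IDLE) → mode=CHARGE action=A_HALT
5. evError: (CHARGE) → mode=IDLE action=A_HALT
6. evClear: (IDLE) → mode=CHARGE action=A_HALT
7. evError: (CHARGE) → mode=IDLE action=A_HALT
8. evTimeout: (IDLE) → mode=PATROL action=A_TURN

final mode: PATROL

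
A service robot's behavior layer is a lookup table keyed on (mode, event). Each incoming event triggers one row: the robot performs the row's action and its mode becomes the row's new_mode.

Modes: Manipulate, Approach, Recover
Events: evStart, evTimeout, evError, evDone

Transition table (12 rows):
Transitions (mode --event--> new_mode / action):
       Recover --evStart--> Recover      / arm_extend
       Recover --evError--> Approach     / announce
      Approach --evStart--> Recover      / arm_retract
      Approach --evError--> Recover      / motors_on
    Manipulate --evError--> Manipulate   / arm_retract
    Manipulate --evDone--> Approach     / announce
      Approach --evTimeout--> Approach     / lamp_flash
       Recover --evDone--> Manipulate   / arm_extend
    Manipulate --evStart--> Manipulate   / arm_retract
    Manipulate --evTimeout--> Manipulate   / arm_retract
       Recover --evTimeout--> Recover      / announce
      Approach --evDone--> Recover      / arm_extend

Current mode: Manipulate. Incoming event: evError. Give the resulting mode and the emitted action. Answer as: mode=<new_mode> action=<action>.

mode=Manipulate action=arm_retract

current mode = Manipulate; filter table to that mode:
  (Manipulate, evError) → (Manipulate, arm_retract)  ← event matches
  (Manipulate, evDone) → (Approach, announce)
  (Manipulate, evStart) → (Manipulate, arm_retract)
  (Manipulate, evTimeout) → (Manipulate, arm_retract)
event = evError selects (Manipulate, arm_retract)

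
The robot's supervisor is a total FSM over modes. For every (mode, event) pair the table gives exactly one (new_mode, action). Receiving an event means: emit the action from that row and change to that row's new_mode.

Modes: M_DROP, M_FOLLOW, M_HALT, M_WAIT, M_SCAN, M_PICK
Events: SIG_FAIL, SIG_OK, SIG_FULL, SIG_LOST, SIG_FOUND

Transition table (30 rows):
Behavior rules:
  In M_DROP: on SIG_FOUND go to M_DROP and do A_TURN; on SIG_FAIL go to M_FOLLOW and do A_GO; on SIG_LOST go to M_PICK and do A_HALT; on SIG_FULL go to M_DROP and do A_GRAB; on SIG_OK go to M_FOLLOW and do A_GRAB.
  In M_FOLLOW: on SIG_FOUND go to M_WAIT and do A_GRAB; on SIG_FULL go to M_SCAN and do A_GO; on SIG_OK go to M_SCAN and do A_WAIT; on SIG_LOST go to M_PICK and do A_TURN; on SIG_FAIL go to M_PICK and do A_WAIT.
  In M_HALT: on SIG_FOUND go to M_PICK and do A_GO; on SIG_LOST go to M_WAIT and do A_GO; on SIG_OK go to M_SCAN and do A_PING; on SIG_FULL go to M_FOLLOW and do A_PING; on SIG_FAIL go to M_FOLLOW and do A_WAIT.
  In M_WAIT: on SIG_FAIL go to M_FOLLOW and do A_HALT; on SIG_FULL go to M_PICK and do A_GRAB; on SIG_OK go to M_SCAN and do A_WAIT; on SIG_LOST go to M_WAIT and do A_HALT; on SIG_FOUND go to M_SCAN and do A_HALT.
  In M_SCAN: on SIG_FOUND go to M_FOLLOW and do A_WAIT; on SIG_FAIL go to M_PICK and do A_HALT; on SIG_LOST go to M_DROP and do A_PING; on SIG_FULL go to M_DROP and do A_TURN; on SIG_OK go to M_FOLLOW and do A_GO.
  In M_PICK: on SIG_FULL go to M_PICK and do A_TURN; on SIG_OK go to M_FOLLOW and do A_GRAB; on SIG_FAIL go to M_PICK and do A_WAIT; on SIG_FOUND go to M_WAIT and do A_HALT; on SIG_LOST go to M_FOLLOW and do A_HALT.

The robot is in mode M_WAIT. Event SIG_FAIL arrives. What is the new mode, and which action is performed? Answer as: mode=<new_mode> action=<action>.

mode=M_FOLLOW action=A_HALT

current mode = M_WAIT; filter table to that mode:
  (M_WAIT, SIG_FAIL) → (M_FOLLOW, A_HALT)  ← event matches
  (M_WAIT, SIG_FULL) → (M_PICK, A_GRAB)
  (M_WAIT, SIG_OK) → (M_SCAN, A_WAIT)
  (M_WAIT, SIG_LOST) → (M_WAIT, A_HALT)
  (M_WAIT, SIG_FOUND) → (M_SCAN, A_HALT)
event = SIG_FAIL selects (M_FOLLOW, A_HALT)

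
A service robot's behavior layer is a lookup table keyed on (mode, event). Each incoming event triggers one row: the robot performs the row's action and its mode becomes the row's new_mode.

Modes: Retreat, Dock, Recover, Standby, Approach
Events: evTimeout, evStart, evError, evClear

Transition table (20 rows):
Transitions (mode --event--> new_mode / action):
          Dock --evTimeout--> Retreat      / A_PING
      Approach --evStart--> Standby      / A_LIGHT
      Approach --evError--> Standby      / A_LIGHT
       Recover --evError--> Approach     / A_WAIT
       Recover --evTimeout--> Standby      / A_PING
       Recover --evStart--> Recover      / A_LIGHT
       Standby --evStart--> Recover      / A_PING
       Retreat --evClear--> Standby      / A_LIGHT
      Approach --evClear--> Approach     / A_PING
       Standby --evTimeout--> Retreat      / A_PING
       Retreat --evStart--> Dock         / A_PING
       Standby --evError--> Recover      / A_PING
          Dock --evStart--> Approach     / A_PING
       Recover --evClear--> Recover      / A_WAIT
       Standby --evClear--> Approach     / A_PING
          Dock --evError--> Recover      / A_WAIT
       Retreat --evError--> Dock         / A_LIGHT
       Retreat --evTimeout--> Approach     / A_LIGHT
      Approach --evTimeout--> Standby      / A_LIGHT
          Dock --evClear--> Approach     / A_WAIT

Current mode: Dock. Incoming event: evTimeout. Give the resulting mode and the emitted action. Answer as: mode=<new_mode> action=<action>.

mode=Retreat action=A_PING

current mode = Dock; filter table to that mode:
  (Dock, evTimeout) → (Retreat, A_PING)  ← event matches
  (Dock, evStart) → (Approach, A_PING)
  (Dock, evError) → (Recover, A_WAIT)
  (Dock, evClear) → (Approach, A_WAIT)
event = evTimeout selects (Retreat, A_PING)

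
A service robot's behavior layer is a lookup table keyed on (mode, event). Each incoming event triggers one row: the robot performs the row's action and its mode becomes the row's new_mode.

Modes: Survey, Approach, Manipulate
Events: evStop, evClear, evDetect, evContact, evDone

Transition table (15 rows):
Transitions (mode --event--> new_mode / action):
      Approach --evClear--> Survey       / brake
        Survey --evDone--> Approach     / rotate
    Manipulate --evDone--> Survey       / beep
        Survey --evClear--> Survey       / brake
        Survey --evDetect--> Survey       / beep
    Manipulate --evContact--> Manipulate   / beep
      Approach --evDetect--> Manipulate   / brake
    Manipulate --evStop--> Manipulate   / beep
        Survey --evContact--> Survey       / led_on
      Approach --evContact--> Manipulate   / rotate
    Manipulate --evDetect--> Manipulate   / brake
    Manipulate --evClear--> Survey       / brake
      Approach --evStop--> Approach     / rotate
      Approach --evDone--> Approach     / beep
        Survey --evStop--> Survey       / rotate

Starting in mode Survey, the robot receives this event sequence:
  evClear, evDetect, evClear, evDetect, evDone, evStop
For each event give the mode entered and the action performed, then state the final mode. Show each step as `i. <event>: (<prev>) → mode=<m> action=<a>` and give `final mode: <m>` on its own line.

1. evClear: (Survey) → mode=Survey action=brake
2. evDetect: (Survey) → mode=Survey action=beep
3. evClear: (Survey) → mode=Survey action=brake
4. evDetect: (Survey) → mode=Survey action=beep
5. evDone: (Survey) → mode=Approach action=rotate
6. evStop: (Approach) → mode=Approach action=rotate

final mode: Approach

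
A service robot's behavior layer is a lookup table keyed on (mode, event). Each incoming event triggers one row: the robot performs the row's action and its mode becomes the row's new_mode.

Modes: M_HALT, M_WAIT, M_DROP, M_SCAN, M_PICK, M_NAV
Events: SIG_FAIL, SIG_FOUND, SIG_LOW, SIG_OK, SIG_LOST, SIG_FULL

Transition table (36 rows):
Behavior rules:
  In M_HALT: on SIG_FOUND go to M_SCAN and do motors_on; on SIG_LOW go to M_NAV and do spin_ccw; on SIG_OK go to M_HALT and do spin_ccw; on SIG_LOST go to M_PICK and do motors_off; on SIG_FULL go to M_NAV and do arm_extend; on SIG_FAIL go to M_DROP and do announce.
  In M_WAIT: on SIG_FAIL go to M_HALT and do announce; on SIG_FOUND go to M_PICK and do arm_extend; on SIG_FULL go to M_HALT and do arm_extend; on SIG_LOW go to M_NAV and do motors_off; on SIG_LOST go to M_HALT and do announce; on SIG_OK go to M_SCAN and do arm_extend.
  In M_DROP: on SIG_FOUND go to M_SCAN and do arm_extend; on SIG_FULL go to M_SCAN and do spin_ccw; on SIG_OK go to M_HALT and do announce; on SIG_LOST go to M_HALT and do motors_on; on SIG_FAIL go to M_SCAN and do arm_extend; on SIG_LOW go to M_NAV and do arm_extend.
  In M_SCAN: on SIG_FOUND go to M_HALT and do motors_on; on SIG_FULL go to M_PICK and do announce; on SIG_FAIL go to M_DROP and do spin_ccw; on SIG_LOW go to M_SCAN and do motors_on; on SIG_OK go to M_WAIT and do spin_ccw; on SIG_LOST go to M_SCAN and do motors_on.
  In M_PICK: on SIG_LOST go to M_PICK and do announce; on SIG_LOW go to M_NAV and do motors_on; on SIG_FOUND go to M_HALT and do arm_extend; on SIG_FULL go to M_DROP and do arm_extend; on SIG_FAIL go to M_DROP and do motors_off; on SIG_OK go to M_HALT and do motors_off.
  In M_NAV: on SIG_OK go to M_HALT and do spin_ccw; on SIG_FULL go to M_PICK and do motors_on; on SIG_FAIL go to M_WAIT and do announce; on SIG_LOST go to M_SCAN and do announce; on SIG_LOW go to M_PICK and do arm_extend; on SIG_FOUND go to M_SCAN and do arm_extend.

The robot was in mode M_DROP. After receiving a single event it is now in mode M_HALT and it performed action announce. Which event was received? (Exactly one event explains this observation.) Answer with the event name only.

SIG_OK

try SIG_FAIL: (M_DROP, SIG_FAIL) → (M_SCAN, arm_extend)
try SIG_FOUND: (M_DROP, SIG_FOUND) → (M_SCAN, arm_extend)
try SIG_LOW: (M_DROP, SIG_LOW) → (M_NAV, arm_extend)
try SIG_OK: (M_DROP, SIG_OK) → (M_HALT, announce)  ← matches
try SIG_LOST: (M_DROP, SIG_LOST) → (M_HALT, motors_on)
try SIG_FULL: (M_DROP, SIG_FULL) → (M_SCAN, spin_ccw)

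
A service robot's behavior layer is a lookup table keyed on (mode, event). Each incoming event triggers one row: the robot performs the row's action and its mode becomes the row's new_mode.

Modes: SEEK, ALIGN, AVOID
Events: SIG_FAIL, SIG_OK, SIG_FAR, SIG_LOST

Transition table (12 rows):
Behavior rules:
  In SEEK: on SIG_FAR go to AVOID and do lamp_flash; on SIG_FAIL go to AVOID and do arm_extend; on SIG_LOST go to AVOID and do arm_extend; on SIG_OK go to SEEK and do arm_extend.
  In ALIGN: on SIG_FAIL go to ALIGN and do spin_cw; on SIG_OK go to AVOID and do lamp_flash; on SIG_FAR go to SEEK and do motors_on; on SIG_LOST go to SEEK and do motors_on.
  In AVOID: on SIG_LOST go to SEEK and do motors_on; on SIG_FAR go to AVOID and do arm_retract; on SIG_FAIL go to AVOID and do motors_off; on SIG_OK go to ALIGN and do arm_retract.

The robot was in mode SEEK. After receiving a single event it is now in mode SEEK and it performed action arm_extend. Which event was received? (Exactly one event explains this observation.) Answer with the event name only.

try SIG_FAIL: (SEEK, SIG_FAIL) → (AVOID, arm_extend)
try SIG_OK: (SEEK, SIG_OK) → (SEEK, arm_extend)  ← matches
try SIG_FAR: (SEEK, SIG_FAR) → (AVOID, lamp_flash)
try SIG_LOST: (SEEK, SIG_LOST) → (AVOID, arm_extend)

SIG_OK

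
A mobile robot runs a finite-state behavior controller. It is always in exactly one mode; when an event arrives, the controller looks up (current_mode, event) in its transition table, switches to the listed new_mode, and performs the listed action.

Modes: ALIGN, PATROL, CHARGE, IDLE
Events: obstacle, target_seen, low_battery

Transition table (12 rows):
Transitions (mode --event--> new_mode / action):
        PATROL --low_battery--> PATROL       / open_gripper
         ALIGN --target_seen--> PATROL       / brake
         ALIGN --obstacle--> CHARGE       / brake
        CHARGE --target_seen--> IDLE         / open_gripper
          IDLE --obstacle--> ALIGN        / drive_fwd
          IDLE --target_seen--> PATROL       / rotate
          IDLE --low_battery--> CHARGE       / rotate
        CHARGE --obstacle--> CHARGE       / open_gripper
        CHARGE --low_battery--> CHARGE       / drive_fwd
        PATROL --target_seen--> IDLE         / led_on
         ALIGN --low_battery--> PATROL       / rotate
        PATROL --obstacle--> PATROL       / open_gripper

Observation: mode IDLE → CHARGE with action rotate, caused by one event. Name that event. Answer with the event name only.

try obstacle: (IDLE, obstacle) → (ALIGN, drive_fwd)
try target_seen: (IDLE, target_seen) → (PATROL, rotate)
try low_battery: (IDLE, low_battery) → (CHARGE, rotate)  ← matches

low_battery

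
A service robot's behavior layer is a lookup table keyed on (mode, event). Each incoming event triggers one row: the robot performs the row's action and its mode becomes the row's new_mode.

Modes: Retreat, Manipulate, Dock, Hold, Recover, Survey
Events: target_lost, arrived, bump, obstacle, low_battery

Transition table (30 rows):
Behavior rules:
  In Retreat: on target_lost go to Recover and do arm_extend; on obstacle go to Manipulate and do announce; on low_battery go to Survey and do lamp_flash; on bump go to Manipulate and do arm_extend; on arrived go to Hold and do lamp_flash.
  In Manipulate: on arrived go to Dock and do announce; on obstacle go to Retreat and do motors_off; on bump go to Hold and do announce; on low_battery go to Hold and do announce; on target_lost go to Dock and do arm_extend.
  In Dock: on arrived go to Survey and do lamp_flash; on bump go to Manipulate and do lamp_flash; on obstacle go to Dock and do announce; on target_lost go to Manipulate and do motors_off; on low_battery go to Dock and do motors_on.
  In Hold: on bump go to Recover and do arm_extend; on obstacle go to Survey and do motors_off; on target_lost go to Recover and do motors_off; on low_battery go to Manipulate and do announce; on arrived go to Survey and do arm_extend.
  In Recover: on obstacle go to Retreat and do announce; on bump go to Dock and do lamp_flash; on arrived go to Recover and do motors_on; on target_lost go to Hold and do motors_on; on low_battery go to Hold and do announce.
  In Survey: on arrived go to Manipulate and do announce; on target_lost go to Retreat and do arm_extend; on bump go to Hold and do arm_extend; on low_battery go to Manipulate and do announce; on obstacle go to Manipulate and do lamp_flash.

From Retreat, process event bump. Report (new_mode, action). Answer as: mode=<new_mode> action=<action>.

mode=Manipulate action=arm_extend

current mode = Retreat; filter table to that mode:
  (Retreat, target_lost) → (Recover, arm_extend)
  (Retreat, obstacle) → (Manipulate, announce)
  (Retreat, low_battery) → (Survey, lamp_flash)
  (Retreat, bump) → (Manipulate, arm_extend)  ← event matches
  (Retreat, arrived) → (Hold, lamp_flash)
event = bump selects (Manipulate, arm_extend)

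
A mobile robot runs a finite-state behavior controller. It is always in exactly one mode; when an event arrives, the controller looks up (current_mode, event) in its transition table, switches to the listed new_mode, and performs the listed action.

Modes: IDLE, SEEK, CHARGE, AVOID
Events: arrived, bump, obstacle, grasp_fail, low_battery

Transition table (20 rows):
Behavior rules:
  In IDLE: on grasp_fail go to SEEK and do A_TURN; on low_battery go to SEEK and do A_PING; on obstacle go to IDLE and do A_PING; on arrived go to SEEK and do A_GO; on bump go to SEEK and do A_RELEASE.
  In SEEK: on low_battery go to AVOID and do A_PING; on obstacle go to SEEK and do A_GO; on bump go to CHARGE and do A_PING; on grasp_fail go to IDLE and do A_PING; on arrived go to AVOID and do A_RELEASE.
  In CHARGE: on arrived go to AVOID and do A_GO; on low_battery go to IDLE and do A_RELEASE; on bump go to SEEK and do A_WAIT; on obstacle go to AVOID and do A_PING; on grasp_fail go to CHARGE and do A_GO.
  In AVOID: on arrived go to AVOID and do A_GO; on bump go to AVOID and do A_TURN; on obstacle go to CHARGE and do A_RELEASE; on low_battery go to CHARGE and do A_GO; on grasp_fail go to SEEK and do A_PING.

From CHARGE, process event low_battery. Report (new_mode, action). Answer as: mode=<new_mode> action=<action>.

mode=IDLE action=A_RELEASE

current mode = CHARGE; filter table to that mode:
  (CHARGE, arrived) → (AVOID, A_GO)
  (CHARGE, low_battery) → (IDLE, A_RELEASE)  ← event matches
  (CHARGE, bump) → (SEEK, A_WAIT)
  (CHARGE, obstacle) → (AVOID, A_PING)
  (CHARGE, grasp_fail) → (CHARGE, A_GO)
event = low_battery selects (IDLE, A_RELEASE)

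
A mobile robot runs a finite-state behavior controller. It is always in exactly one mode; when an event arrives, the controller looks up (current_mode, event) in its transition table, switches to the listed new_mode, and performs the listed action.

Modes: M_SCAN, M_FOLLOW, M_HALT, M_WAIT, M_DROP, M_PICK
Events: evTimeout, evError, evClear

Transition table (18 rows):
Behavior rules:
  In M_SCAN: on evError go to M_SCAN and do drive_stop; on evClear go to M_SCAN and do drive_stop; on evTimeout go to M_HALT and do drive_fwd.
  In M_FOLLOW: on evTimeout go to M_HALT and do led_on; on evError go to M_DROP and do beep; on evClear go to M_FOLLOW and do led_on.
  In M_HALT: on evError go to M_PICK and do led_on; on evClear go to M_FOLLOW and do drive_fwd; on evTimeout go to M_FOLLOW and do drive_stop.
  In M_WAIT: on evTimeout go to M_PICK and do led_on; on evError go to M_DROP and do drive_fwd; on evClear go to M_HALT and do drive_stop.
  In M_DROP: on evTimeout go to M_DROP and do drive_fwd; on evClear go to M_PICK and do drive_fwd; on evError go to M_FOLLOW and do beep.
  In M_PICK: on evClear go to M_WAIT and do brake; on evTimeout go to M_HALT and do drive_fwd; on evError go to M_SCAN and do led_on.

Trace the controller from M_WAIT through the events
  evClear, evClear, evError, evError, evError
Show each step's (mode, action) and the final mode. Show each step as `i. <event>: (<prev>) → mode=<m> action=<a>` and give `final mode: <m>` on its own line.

final mode: M_DROP

1. evClear: (M_WAIT) → mode=M_HALT action=drive_stop
2. evClear: (M_HALT) → mode=M_FOLLOW action=drive_fwd
3. evError: (M_FOLLOW) → mode=M_DROP action=beep
4. evError: (M_DROP) → mode=M_FOLLOW action=beep
5. evError: (M_FOLLOW) → mode=M_DROP action=beep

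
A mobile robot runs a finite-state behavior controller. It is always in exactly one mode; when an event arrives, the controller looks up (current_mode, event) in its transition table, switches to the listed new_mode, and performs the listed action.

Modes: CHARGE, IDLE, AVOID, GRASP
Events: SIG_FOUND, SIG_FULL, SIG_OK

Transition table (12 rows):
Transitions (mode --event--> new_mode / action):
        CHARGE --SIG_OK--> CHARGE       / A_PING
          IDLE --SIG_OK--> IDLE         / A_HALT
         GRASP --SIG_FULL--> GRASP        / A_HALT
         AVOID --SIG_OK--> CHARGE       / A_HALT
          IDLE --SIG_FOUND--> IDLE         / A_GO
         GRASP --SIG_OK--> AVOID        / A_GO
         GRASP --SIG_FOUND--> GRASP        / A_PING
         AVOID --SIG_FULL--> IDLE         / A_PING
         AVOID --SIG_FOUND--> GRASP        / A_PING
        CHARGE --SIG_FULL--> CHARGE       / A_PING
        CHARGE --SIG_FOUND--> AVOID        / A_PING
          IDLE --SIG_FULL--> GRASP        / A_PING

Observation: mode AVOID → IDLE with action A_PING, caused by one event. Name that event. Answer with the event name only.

try SIG_FOUND: (AVOID, SIG_FOUND) → (GRASP, A_PING)
try SIG_FULL: (AVOID, SIG_FULL) → (IDLE, A_PING)  ← matches
try SIG_OK: (AVOID, SIG_OK) → (CHARGE, A_HALT)

SIG_FULL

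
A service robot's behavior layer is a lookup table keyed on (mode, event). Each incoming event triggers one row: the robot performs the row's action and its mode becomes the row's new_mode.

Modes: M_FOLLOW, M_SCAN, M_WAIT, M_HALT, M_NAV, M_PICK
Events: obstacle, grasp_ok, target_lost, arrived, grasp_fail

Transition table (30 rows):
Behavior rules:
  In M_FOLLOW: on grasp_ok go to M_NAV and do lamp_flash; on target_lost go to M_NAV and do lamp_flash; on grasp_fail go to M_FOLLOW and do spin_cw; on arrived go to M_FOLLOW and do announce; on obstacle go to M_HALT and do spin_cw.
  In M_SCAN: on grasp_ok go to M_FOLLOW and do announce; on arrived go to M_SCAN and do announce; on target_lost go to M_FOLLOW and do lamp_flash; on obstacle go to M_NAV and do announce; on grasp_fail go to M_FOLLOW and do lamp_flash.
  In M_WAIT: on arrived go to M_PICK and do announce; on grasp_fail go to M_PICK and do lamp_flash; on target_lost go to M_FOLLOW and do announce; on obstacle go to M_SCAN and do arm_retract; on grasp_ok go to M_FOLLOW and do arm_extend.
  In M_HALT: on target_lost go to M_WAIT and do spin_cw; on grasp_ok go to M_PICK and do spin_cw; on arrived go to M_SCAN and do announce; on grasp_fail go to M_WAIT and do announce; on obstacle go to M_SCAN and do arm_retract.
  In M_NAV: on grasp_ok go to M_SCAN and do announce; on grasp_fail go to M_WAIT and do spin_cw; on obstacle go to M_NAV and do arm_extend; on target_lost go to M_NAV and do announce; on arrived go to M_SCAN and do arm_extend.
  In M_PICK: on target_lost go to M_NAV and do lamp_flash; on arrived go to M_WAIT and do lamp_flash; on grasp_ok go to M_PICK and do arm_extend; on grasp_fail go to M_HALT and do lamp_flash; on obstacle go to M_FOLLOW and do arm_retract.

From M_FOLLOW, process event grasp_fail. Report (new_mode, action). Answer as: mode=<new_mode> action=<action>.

current mode = M_FOLLOW; filter table to that mode:
  (M_FOLLOW, grasp_ok) → (M_NAV, lamp_flash)
  (M_FOLLOW, target_lost) → (M_NAV, lamp_flash)
  (M_FOLLOW, grasp_fail) → (M_FOLLOW, spin_cw)  ← event matches
  (M_FOLLOW, arrived) → (M_FOLLOW, announce)
  (M_FOLLOW, obstacle) → (M_HALT, spin_cw)
event = grasp_fail selects (M_FOLLOW, spin_cw)

mode=M_FOLLOW action=spin_cw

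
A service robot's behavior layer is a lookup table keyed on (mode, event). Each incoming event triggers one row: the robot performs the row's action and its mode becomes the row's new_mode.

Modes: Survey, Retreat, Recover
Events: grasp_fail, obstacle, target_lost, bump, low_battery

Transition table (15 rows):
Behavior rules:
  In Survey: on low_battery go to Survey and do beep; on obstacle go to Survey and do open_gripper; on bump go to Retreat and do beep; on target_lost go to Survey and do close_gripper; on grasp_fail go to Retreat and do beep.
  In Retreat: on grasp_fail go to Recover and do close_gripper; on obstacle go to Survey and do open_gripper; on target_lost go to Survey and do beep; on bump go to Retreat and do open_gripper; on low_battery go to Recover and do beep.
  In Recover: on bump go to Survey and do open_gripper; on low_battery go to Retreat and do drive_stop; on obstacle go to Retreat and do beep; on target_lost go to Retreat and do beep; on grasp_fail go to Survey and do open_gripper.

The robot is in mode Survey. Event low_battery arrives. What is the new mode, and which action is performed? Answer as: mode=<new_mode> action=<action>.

mode=Survey action=beep

current mode = Survey; filter table to that mode:
  (Survey, low_battery) → (Survey, beep)  ← event matches
  (Survey, obstacle) → (Survey, open_gripper)
  (Survey, bump) → (Retreat, beep)
  (Survey, target_lost) → (Survey, close_gripper)
  (Survey, grasp_fail) → (Retreat, beep)
event = low_battery selects (Survey, beep)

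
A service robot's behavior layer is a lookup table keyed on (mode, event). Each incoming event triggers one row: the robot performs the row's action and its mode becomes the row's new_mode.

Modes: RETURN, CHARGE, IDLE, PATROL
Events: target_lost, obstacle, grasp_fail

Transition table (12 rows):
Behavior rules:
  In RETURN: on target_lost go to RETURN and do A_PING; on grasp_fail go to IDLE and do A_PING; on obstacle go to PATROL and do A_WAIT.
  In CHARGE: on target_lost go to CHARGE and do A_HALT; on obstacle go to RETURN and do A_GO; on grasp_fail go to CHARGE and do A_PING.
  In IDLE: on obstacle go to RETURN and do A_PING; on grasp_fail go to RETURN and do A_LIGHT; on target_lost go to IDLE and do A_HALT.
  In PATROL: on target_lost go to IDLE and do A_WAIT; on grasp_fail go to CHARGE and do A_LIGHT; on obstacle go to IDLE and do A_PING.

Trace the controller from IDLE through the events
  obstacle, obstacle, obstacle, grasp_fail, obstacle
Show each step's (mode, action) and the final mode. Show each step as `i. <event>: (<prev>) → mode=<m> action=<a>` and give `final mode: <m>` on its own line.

final mode: PATROL

1. obstacle: (IDLE) → mode=RETURN action=A_PING
2. obstacle: (RETURN) → mode=PATROL action=A_WAIT
3. obstacle: (PATROL) → mode=IDLE action=A_PING
4. grasp_fail: (IDLE) → mode=RETURN action=A_LIGHT
5. obstacle: (RETURN) → mode=PATROL action=A_WAIT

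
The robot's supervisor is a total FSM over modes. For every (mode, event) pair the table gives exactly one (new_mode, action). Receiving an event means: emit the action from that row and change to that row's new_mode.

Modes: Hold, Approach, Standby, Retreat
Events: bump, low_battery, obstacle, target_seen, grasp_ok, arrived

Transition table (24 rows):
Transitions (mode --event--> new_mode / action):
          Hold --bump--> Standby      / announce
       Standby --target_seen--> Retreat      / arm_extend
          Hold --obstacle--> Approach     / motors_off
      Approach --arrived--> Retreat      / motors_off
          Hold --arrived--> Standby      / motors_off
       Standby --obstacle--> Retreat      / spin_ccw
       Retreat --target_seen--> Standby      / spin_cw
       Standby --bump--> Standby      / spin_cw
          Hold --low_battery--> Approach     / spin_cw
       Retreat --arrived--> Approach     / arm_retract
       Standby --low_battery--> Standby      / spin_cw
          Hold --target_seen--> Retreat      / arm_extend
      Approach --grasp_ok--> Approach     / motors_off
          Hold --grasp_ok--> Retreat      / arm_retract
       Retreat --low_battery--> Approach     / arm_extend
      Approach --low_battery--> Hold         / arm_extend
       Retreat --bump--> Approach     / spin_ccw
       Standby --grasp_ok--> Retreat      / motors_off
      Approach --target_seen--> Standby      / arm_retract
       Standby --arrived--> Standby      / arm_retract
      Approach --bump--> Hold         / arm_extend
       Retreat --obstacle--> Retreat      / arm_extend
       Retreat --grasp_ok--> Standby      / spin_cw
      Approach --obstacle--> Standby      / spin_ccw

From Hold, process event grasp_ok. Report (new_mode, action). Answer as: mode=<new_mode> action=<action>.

mode=Retreat action=arm_retract

current mode = Hold; filter table to that mode:
  (Hold, bump) → (Standby, announce)
  (Hold, obstacle) → (Approach, motors_off)
  (Hold, arrived) → (Standby, motors_off)
  (Hold, low_battery) → (Approach, spin_cw)
  (Hold, target_seen) → (Retreat, arm_extend)
  (Hold, grasp_ok) → (Retreat, arm_retract)  ← event matches
event = grasp_ok selects (Retreat, arm_retract)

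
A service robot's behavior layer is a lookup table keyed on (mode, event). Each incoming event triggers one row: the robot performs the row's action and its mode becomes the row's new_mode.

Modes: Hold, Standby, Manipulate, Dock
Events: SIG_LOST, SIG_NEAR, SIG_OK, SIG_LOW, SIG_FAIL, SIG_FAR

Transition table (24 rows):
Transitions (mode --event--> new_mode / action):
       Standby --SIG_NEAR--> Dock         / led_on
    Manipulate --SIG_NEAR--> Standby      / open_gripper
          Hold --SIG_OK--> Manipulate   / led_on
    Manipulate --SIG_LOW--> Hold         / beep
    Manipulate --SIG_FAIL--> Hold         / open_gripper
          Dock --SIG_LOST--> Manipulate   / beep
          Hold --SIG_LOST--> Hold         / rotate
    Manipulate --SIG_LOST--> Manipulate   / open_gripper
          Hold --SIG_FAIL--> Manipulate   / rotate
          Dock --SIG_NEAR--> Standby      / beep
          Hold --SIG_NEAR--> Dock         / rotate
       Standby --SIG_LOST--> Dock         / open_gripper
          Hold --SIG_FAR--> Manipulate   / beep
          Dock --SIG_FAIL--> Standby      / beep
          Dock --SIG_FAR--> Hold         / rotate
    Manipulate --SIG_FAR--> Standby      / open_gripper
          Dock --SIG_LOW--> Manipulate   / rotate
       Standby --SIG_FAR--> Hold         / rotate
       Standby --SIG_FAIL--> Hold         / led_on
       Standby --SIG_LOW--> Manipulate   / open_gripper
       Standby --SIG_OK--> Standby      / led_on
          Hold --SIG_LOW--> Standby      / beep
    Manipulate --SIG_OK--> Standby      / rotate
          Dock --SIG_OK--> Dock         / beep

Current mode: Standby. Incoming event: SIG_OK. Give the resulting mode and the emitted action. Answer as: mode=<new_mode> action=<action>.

current mode = Standby; filter table to that mode:
  (Standby, SIG_NEAR) → (Dock, led_on)
  (Standby, SIG_LOST) → (Dock, open_gripper)
  (Standby, SIG_FAR) → (Hold, rotate)
  (Standby, SIG_FAIL) → (Hold, led_on)
  (Standby, SIG_LOW) → (Manipulate, open_gripper)
  (Standby, SIG_OK) → (Standby, led_on)  ← event matches
event = SIG_OK selects (Standby, led_on)

mode=Standby action=led_on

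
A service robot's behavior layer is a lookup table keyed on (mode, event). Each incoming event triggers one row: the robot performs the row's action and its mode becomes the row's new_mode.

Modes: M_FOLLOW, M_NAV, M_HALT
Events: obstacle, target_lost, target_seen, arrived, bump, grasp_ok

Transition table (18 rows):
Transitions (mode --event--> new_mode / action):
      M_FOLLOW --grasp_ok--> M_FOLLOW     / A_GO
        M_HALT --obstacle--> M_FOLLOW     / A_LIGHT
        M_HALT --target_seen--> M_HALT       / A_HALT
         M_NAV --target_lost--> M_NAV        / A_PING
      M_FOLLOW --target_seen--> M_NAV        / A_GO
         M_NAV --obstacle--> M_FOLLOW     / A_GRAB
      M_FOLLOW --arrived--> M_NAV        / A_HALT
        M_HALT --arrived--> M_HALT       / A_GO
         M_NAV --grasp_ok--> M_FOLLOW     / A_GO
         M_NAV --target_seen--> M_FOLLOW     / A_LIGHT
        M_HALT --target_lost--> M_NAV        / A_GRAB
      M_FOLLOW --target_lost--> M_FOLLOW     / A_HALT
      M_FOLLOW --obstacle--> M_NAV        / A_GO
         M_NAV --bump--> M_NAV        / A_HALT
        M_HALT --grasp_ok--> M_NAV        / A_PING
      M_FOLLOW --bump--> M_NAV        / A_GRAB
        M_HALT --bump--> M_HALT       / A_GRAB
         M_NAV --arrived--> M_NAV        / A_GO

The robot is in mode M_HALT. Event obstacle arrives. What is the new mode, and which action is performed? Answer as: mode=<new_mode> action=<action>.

current mode = M_HALT; filter table to that mode:
  (M_HALT, obstacle) → (M_FOLLOW, A_LIGHT)  ← event matches
  (M_HALT, target_seen) → (M_HALT, A_HALT)
  (M_HALT, arrived) → (M_HALT, A_GO)
  (M_HALT, target_lost) → (M_NAV, A_GRAB)
  (M_HALT, grasp_ok) → (M_NAV, A_PING)
  (M_HALT, bump) → (M_HALT, A_GRAB)
event = obstacle selects (M_FOLLOW, A_LIGHT)

mode=M_FOLLOW action=A_LIGHT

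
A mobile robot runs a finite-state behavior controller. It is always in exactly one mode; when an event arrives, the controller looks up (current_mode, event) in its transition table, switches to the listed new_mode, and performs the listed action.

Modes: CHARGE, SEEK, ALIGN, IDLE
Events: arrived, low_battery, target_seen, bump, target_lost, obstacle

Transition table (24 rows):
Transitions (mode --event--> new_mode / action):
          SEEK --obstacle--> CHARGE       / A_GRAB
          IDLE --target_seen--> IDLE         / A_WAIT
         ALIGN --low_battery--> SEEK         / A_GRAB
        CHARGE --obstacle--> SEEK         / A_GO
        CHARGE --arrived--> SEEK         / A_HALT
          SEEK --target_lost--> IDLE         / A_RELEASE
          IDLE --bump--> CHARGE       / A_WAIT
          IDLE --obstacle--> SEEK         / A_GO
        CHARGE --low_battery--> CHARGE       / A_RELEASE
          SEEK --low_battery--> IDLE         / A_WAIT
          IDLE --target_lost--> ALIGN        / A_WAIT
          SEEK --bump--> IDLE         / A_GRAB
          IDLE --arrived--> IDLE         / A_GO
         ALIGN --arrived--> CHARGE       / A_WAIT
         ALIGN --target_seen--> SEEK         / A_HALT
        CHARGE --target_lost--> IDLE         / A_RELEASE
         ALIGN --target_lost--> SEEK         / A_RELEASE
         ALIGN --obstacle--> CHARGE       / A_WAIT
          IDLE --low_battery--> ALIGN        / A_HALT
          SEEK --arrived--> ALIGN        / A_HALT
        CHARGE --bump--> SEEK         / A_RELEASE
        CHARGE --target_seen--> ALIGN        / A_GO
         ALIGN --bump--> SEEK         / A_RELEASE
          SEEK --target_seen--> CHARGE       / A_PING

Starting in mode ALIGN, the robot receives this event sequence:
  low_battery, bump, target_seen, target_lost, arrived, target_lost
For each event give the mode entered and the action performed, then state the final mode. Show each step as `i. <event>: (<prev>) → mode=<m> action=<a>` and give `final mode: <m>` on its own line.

final mode: IDLE

1. low_battery: (ALIGN) → mode=SEEK action=A_GRAB
2. bump: (SEEK) → mode=IDLE action=A_GRAB
3. target_seen: (IDLE) → mode=IDLE action=A_WAIT
4. target_lost: (IDLE) → mode=ALIGN action=A_WAIT
5. arrived: (ALIGN) → mode=CHARGE action=A_WAIT
6. target_lost: (CHARGE) → mode=IDLE action=A_RELEASE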